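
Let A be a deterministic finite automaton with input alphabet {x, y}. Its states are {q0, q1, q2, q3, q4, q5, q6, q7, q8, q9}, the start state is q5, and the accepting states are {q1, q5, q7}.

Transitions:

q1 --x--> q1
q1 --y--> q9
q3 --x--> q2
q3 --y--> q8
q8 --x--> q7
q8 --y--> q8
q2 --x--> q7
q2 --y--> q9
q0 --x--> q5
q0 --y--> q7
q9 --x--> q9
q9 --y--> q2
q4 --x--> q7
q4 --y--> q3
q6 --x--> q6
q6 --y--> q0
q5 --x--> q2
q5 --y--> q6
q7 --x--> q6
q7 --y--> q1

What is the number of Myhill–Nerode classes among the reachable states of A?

7

Reachable states from the start: {q0,q1,q2,q5,q6,q7,q9}. Unreachable: {q3,q4,q8} — drop them.
P0 = {q1,q5,q7} | {q0,q2,q6,q9}.
On input x, block {q1,q5,q7} splits into {q5,q7} and {q1}.
Split {q5,q7} by δ(·,y) → {q5} and {q7}.
On input x, block {q0,q2,q6,q9} splits into {q6,q9} and {q0} and {q2}.
Split {q6,q9} by δ(·,y) → {q6} and {q9}.
Stable partition: {q5} | {q6} | {q1} | {q7} | {q0} | {q2} | {q9} — 7 equivalence classes.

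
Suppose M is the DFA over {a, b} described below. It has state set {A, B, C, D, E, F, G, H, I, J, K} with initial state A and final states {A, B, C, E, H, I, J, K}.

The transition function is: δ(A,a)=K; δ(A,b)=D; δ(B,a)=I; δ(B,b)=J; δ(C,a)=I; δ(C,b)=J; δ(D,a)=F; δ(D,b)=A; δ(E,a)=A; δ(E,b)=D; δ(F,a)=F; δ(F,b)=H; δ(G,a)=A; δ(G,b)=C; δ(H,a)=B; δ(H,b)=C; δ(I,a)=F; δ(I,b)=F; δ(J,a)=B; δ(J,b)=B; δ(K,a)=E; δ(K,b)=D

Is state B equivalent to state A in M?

No

States {G} cannot be reached from the start state, so discard them.
Initial partition by acceptance: {A,B,C,E,H,I,J,K} | {D,F}.
Split {A,B,C,E,H,I,J,K} by δ(·,a) → {A,B,C,E,H,J,K} and {I}.
On input a, block {A,B,C,E,H,J,K} splits into {A,E,H,J,K} and {B,C}.
On input a, block {A,E,H,J,K} splits into {A,E,K} and {H,J}.
Refine {D,F} on symbol b: members go to different blocks, giving {D} and {F}.
Stable partition: {A,E,K} | {D} | {I} | {B,C} | {H,J} | {F} — 6 equivalence classes.
B and A end up in different blocks, so they are distinguishable. For instance, the string 'b' is accepted from only B.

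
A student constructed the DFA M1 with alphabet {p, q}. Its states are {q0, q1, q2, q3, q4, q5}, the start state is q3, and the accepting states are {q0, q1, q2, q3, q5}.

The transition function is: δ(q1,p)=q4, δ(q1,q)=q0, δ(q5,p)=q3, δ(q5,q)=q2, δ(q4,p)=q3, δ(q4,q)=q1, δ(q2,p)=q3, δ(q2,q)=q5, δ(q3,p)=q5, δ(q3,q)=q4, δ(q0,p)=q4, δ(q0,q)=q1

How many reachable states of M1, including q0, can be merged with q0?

All states are reachable from the start state.
Initial partition by acceptance: {q0,q1,q2,q3,q5} | {q4}.
Refine {q0,q1,q2,q3,q5} on symbol p: members go to different blocks, giving {q2,q3,q5} and {q0,q1}.
Refine {q2,q3,q5} on symbol q: members go to different blocks, giving {q2,q5} and {q3}.
No further refinement is possible. Final partition (4 blocks): {q2,q5} | {q4} | {q0,q1} | {q3}.
State q0 belongs to the block {q0,q1}, which has 2 states.

2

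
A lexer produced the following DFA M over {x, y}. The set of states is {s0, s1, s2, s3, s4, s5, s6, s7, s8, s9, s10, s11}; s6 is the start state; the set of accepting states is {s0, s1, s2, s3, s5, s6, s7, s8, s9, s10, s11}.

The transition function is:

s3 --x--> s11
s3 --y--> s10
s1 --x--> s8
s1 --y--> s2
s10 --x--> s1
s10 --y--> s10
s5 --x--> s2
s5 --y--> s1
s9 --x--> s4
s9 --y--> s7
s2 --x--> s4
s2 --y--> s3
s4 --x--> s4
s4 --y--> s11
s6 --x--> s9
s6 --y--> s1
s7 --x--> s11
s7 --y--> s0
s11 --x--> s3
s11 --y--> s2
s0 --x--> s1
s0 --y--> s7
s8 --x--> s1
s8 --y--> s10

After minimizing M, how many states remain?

States {s5} cannot be reached from the start state, so discard them.
Initial partition by acceptance: {s0,s1,s2,s3,s6,s7,s8,s9,s10,s11} | {s4}.
Refine {s0,s1,s2,s3,s6,s7,s8,s9,s10,s11} on symbol x: members go to different blocks, giving {s0,s1,s3,s6,s7,s8,s10,s11} and {s2,s9}.
Split {s0,s1,s3,s6,s7,s8,s10,s11} by δ(·,x) → {s0,s1,s3,s7,s8,s10,s11} and {s6}.
Refine {s0,s1,s3,s7,s8,s10,s11} on symbol y: members go to different blocks, giving {s0,s3,s7,s8,s10} and {s1,s11}.
Stable partition: {s0,s3,s7,s8,s10} | {s4} | {s2,s9} | {s6} | {s1,s11} — 5 equivalence classes.

5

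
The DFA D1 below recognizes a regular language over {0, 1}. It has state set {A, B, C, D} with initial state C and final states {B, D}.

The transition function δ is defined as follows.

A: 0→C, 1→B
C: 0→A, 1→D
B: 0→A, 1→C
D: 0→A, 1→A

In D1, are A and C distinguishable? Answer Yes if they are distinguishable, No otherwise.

No

Every state is reachable, so we keep all 4.
Start with accepting vs non-accepting: {B,D} | {A,C}.
The partition is now stable with 2 blocks: {B,D} | {A,C}.
A and C lie in the same block of the stable partition, so they are equivalent — no string distinguishes them.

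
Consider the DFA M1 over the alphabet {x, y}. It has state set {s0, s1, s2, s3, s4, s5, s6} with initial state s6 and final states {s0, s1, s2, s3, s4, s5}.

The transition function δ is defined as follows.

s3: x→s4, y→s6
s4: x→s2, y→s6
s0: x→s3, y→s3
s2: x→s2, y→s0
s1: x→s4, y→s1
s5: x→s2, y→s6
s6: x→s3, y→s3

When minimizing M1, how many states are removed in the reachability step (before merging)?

2

No path from s6 leads to s1, s5; the other 5 states are all reachable.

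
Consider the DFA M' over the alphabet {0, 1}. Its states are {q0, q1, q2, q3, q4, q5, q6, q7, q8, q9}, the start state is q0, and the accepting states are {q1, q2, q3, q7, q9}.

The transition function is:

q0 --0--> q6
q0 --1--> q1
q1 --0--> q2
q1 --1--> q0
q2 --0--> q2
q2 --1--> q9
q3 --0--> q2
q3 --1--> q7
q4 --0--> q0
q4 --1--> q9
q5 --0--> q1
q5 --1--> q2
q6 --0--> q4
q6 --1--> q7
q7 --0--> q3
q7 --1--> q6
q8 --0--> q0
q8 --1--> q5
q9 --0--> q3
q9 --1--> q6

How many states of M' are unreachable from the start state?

2

Starting at q0 and following transitions, the reachable set is {q0, q1, q2, q3, q4, q6, q7, q9}. That leaves q5, q8 unreachable — 2 in total.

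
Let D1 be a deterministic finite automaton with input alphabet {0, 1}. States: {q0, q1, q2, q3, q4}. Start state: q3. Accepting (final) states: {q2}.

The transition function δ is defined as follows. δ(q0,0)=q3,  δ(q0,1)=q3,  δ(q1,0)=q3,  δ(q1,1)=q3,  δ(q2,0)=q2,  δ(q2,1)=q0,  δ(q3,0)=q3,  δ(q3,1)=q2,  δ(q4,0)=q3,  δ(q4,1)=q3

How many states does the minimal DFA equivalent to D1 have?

First remove the unreachable states {q1,q4}; 3 states remain.
Initial partition by acceptance: {q2} | {q0,q3}.
Refine {q0,q3} on symbol 1: members go to different blocks, giving {q0} and {q3}.
The partition is now stable with 3 blocks: {q2} | {q0} | {q3}.

3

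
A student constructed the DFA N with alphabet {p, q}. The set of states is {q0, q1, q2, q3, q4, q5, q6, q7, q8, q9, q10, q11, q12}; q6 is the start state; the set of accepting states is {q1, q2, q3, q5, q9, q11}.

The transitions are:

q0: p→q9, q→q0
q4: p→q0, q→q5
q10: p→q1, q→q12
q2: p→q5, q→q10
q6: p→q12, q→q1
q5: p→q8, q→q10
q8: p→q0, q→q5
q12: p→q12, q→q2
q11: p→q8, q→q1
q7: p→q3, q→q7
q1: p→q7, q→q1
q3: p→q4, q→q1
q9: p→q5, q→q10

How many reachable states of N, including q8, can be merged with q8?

First remove the unreachable states {q11}; 12 states remain.
Start with accepting vs non-accepting: {q1,q2,q3,q5,q9} | {q0,q4,q6,q7,q8,q10,q12}.
Split {q1,q2,q3,q5,q9} by δ(·,p) → {q1,q3,q5} and {q2,q9}.
Split {q1,q3,q5} by δ(·,q) → {q1,q3} and {q5}.
On input p, block {q0,q4,q6,q7,q8,q10,q12} splits into {q4,q6,q8,q12} and {q7,q10} and {q0}.
On input p, block {q1,q3} splits into {q1} and {q3}.
On input p, block {q4,q6,q8,q12} splits into {q4,q8} and {q6,q12}.
Refine {q7,q10} on symbol p: members go to different blocks, giving {q7} and {q10}.
On input q, block {q6,q12} splits into {q6} and {q12}.
The partition is now stable with 10 blocks: {q1} | {q4,q8} | {q2,q9} | {q5} | {q7} | {q0} | {q3} | {q6} | {q10} | {q12}.
State q8 belongs to the block {q4,q8}, which has 2 states.

2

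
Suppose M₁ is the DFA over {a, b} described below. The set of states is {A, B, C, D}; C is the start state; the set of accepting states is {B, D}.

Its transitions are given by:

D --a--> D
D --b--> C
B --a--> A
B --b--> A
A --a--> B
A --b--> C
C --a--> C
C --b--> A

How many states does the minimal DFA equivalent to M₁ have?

First remove the unreachable states {D}; 3 states remain.
Initial partition by acceptance: {B} | {A,C}.
Split {A,C} by δ(·,a) → {A} and {C}.
No further refinement is possible. Final partition (3 blocks): {B} | {A} | {C}.

3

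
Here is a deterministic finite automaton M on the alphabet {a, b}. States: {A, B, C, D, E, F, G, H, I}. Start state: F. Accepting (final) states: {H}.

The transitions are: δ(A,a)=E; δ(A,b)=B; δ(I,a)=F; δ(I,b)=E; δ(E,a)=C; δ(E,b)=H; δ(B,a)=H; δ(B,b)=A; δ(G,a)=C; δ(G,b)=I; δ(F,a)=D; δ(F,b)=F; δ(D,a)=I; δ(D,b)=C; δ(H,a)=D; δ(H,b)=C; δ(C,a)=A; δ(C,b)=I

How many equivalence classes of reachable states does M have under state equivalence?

8

States {G} cannot be reached from the start state, so discard them.
Initial partition by acceptance: {H} | {A,B,C,D,E,F,I}.
Split {A,B,C,D,E,F,I} by δ(·,a) → {A,C,D,E,F,I} and {B}.
Refine {A,C,D,E,F,I} on symbol b: members go to different blocks, giving {C,D,F,I} and {A} and {E}.
Refine {C,D,F,I} on symbol a: members go to different blocks, giving {D,F,I} and {C}.
Refine {D,F,I} on symbol b: members go to different blocks, giving {D} and {F} and {I}.
Stable partition: {H} | {D} | {B} | {A} | {E} | {C} | {F} | {I} — 8 equivalence classes.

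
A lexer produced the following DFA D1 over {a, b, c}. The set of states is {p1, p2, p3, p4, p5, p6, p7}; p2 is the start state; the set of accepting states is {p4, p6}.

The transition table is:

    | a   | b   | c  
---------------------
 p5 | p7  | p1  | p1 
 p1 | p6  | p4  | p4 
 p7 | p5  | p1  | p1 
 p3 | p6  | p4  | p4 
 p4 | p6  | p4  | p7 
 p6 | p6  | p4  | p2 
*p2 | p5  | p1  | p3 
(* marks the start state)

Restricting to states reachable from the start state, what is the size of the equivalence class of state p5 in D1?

3

All states are reachable from the start state.
Initial partition by acceptance: {p4,p6} | {p1,p2,p3,p5,p7}.
On input a, block {p1,p2,p3,p5,p7} splits into {p2,p5,p7} and {p1,p3}.
No further refinement is possible. Final partition (3 blocks): {p4,p6} | {p2,p5,p7} | {p1,p3}.
The equivalence class containing p5 is {p2,p5,p7}, of size 3.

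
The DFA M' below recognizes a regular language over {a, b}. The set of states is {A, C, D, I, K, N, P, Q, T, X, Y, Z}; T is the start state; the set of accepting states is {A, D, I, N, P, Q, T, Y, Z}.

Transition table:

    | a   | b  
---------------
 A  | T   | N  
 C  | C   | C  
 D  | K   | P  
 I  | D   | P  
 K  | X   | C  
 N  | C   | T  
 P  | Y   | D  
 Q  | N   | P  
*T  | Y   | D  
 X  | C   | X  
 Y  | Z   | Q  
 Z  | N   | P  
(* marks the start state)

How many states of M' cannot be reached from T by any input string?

BFS from T reaches {C, D, K, N, P, Q, T, X, Y, Z}; the 2 state(s) A, I are never visited.

2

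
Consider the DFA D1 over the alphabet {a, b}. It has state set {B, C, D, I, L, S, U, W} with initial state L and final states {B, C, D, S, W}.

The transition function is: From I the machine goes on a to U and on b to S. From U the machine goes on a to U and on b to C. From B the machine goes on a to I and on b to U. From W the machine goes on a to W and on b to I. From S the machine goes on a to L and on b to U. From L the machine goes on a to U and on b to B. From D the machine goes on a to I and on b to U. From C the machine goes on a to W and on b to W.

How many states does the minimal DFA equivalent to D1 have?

5

Reachable states from the start: {B,C,I,L,S,U,W}. Unreachable: {D} — drop them.
Start with accepting vs non-accepting: {B,C,S,W} | {I,L,U}.
Refine {B,C,S,W} on symbol a: members go to different blocks, giving {C,W} and {B,S}.
On input b, block {C,W} splits into {C} and {W}.
Split {I,L,U} by δ(·,b) → {I,L} and {U}.
The partition is now stable with 5 blocks: {C} | {I,L} | {B,S} | {W} | {U}.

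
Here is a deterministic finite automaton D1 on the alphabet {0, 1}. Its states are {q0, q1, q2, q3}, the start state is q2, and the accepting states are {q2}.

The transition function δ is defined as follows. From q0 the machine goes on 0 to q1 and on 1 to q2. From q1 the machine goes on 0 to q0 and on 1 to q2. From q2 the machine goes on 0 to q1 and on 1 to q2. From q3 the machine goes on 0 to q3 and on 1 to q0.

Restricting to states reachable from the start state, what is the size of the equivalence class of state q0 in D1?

First remove the unreachable states {q3}; 3 states remain.
Initial partition by acceptance: {q2} | {q0,q1}.
The partition is now stable with 2 blocks: {q2} | {q0,q1}.
State q0 belongs to the block {q0,q1}, which has 2 states.

2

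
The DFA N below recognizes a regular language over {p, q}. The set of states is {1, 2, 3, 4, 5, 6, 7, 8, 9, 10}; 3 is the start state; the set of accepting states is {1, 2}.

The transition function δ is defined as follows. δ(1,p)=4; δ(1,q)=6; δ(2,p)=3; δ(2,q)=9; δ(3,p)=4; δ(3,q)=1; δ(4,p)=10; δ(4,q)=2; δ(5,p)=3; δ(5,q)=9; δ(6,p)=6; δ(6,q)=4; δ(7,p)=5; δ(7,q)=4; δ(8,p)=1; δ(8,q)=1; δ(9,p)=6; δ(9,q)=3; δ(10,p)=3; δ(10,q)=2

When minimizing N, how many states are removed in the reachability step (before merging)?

3

No path from 3 leads to 5, 7, 8; the other 7 states are all reachable.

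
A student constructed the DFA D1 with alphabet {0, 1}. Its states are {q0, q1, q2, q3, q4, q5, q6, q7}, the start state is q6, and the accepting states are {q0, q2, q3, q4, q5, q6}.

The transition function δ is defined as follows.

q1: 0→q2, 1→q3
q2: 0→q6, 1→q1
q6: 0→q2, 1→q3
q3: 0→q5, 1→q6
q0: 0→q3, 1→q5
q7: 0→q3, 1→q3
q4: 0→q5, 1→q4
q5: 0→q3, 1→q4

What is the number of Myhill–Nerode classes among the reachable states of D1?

6

First remove the unreachable states {q0,q7}; 6 states remain.
Start with accepting vs non-accepting: {q2,q3,q4,q5,q6} | {q1}.
Refine {q2,q3,q4,q5,q6} on symbol 1: members go to different blocks, giving {q3,q4,q5,q6} and {q2}.
On input 0, block {q3,q4,q5,q6} splits into {q3,q4,q5} and {q6}.
Refine {q3,q4,q5} on symbol 1: members go to different blocks, giving {q4,q5} and {q3}.
On input 0, block {q4,q5} splits into {q4} and {q5}.
Stable partition: {q4} | {q1} | {q2} | {q6} | {q3} | {q5} — 6 equivalence classes.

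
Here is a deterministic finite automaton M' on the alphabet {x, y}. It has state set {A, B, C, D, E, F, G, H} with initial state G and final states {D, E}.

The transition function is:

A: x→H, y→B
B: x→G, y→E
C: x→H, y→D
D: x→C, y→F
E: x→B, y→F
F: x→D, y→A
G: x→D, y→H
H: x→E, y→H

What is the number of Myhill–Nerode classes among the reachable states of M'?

Every state is reachable, so we keep all 8.
Initial partition by acceptance: {D,E} | {A,B,C,F,G,H}.
On input x, block {A,B,C,F,G,H} splits into {A,B,C} and {F,G,H}.
Split {A,B,C} by δ(·,y) → {B,C} and {A}.
On input y, block {F,G,H} splits into {G,H} and {F}.
The partition is now stable with 5 blocks: {D,E} | {B,C} | {G,H} | {A} | {F}.

5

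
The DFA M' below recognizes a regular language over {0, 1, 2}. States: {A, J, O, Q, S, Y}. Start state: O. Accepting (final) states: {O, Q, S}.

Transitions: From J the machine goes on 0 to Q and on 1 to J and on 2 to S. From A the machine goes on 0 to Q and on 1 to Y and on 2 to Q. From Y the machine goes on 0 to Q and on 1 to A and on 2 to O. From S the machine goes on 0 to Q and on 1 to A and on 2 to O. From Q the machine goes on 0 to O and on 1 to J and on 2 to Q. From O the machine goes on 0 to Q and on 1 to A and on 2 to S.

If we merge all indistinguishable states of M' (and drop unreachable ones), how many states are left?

Every state is reachable, so we keep all 6.
Initial partition by acceptance: {O,Q,S} | {A,J,Y}.
Stable partition: {O,Q,S} | {A,J,Y} — 2 equivalence classes.

2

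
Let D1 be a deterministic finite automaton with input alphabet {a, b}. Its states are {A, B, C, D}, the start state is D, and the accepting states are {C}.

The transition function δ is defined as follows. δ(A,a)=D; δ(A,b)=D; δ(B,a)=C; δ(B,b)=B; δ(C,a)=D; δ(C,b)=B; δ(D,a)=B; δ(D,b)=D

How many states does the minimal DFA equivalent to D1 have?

3

First remove the unreachable states {A}; 3 states remain.
Initial partition by acceptance: {C} | {B,D}.
Split {B,D} by δ(·,a) → {B} and {D}.
No further refinement is possible. Final partition (3 blocks): {C} | {B} | {D}.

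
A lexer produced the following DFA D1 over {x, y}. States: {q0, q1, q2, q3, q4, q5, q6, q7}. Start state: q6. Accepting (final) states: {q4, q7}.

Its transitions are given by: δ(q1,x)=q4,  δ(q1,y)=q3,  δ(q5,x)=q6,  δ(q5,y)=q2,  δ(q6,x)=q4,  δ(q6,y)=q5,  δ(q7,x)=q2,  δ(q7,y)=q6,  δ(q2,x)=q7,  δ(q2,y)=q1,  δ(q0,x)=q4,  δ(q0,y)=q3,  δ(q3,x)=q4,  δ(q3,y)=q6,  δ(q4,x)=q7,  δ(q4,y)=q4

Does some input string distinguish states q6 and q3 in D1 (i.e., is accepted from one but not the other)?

Reachable states from the start: {q1,q2,q3,q4,q5,q6,q7}. Unreachable: {q0} — drop them.
P0 = {q4,q7} | {q1,q2,q3,q5,q6}.
On input x, block {q4,q7} splits into {q4} and {q7}.
Split {q1,q2,q3,q5,q6} by δ(·,x) → {q1,q3,q6} and {q2} and {q5}.
Split {q1,q3,q6} by δ(·,y) → {q1,q3} and {q6}.
On input y, block {q1,q3} splits into {q1} and {q3}.
Stable partition: {q4} | {q1} | {q7} | {q2} | {q5} | {q6} | {q3} — 7 equivalence classes.
q6 and q3 end up in different blocks, so they are distinguishable. For instance, the string 'yx' is accepted from only q3.

Yes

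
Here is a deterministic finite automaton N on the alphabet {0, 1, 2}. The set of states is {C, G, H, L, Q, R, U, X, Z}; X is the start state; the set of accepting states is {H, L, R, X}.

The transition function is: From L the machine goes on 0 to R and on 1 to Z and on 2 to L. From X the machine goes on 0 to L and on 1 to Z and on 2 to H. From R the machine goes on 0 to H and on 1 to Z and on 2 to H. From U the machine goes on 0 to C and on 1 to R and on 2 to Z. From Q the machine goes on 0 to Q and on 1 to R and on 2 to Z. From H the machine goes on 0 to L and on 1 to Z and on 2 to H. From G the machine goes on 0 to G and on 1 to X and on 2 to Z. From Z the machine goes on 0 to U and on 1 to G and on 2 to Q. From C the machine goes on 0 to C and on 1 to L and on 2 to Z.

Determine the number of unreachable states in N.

Every one of the 9 states is reachable from X.

0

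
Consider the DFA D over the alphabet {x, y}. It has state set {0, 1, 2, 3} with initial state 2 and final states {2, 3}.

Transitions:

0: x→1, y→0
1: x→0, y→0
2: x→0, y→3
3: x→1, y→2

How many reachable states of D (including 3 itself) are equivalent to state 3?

2

Every state is reachable, so we keep all 4.
Initial partition by acceptance: {2,3} | {0,1}.
Stable partition: {2,3} | {0,1} — 2 equivalence classes.
State 3 belongs to the block {2,3}, which has 2 states.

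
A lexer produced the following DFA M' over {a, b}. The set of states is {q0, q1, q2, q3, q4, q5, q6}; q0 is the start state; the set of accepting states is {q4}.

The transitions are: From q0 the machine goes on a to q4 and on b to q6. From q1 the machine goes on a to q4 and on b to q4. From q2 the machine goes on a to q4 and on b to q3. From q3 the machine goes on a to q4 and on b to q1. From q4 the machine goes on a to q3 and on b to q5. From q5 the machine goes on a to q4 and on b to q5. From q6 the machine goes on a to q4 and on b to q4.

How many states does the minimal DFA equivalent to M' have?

States {q2} cannot be reached from the start state, so discard them.
Start with accepting vs non-accepting: {q4} | {q0,q1,q3,q5,q6}.
Refine {q0,q1,q3,q5,q6} on symbol b: members go to different blocks, giving {q0,q3,q5} and {q1,q6}.
Refine {q0,q3,q5} on symbol b: members go to different blocks, giving {q0,q3} and {q5}.
No further refinement is possible. Final partition (4 blocks): {q4} | {q0,q3} | {q1,q6} | {q5}.

4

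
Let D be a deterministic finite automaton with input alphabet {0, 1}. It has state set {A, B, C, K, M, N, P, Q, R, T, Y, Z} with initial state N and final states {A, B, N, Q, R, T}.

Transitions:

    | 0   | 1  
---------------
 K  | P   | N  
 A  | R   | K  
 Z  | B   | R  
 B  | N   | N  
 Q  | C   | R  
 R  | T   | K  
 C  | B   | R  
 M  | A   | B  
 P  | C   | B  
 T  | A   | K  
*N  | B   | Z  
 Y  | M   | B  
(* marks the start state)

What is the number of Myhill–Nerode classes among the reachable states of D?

States {M,Q,Y} cannot be reached from the start state, so discard them.
Initial partition by acceptance: {A,B,N,R,T} | {C,K,P,Z}.
Split {A,B,N,R,T} by δ(·,1) → {A,N,R,T} and {B}.
Refine {A,N,R,T} on symbol 0: members go to different blocks, giving {A,R,T} and {N}.
Split {C,K,P,Z} by δ(·,0) → {C,Z} and {K,P}.
Split {K,P} by δ(·,0) → {P} and {K}.
No further refinement is possible. Final partition (6 blocks): {A,R,T} | {C,Z} | {B} | {N} | {P} | {K}.

6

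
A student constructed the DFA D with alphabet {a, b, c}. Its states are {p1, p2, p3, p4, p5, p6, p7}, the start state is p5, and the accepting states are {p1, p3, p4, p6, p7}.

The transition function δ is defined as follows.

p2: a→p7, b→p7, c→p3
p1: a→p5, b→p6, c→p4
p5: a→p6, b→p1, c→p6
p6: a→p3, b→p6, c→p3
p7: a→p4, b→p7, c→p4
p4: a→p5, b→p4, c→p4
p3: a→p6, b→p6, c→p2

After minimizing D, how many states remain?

7

P0 = {p1,p3,p4,p6,p7} | {p2,p5}.
Split {p1,p3,p4,p6,p7} by δ(·,a) → {p3,p6,p7} and {p1,p4}.
On input a, block {p3,p6,p7} splits into {p3,p6} and {p7}.
Split {p3,p6} by δ(·,c) → {p3} and {p6}.
On input a, block {p2,p5} splits into {p2} and {p5}.
Refine {p1,p4} on symbol b: members go to different blocks, giving {p1} and {p4}.
Stable partition: {p3} | {p2} | {p1} | {p7} | {p6} | {p5} | {p4} — 7 equivalence classes.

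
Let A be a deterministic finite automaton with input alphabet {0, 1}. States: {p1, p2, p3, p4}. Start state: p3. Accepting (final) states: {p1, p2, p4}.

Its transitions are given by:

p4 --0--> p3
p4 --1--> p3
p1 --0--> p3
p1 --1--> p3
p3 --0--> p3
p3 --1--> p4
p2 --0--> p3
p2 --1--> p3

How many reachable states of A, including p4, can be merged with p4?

1

Reachable states from the start: {p3,p4}. Unreachable: {p1,p2} — drop them.
Initial partition by acceptance: {p4} | {p3}.
Stable partition: {p4} | {p3} — 2 equivalence classes.
The equivalence class containing p4 is {p4}, of size 1.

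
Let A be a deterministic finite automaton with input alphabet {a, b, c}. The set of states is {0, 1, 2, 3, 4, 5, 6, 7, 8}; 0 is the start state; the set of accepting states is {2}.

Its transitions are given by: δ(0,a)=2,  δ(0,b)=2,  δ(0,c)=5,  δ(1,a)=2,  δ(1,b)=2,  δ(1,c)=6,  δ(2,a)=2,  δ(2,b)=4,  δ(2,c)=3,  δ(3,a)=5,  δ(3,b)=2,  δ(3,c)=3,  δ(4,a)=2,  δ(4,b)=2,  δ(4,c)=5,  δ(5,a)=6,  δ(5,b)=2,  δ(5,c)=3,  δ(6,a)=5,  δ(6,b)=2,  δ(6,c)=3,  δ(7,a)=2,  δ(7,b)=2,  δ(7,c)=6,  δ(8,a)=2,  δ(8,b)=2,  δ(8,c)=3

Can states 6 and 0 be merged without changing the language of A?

No

Reachable states from the start: {0,2,3,4,5,6}. Unreachable: {1,7,8} — drop them.
Start with accepting vs non-accepting: {2} | {0,3,4,5,6}.
Split {0,3,4,5,6} by δ(·,a) → {3,5,6} and {0,4}.
Stable partition: {2} | {3,5,6} | {0,4} — 3 equivalence classes.
6 and 0 end up in different blocks, so they are distinguishable. For instance, the string 'a' is accepted from only 0.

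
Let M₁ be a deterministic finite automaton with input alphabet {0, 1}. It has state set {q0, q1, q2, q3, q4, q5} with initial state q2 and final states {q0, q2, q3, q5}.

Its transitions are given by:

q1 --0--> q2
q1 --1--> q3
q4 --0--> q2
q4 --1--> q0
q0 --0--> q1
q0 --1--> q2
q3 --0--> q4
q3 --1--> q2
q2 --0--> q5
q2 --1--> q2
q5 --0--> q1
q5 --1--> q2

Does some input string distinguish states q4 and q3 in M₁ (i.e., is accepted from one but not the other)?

Every state is reachable, so we keep all 6.
Start with accepting vs non-accepting: {q0,q2,q3,q5} | {q1,q4}.
Refine {q0,q2,q3,q5} on symbol 0: members go to different blocks, giving {q0,q3,q5} and {q2}.
The partition is now stable with 3 blocks: {q0,q3,q5} | {q1,q4} | {q2}.
q4 and q3 end up in different blocks, so they are distinguishable. For instance, the string 'ε' is accepted from only q3.

Yes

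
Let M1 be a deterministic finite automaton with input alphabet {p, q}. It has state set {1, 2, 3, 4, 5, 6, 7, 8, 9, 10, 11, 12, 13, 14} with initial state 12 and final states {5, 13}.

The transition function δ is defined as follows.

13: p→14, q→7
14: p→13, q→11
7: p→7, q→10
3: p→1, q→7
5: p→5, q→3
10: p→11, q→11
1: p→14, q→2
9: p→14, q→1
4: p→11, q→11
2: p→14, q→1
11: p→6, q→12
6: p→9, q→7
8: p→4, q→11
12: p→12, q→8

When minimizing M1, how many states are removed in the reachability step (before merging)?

2

No path from 12 leads to 3, 5; the other 12 states are all reachable.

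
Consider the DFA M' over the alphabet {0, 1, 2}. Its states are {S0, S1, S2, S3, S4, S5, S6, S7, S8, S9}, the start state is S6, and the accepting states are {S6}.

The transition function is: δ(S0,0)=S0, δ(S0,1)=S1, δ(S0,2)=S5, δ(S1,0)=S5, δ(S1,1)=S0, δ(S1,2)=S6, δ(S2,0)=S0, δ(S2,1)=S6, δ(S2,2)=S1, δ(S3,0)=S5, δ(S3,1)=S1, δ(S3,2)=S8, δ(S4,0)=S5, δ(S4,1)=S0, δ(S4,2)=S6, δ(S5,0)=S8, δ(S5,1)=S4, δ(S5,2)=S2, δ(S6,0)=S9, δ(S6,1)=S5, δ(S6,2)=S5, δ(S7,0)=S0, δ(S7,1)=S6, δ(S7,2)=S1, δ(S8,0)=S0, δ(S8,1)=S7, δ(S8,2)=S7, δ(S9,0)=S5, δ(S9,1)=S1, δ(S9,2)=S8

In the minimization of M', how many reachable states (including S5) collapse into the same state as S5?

States {S3} cannot be reached from the start state, so discard them.
Start with accepting vs non-accepting: {S6} | {S0,S1,S2,S4,S5,S7,S8,S9}.
On input 1, block {S0,S1,S2,S4,S5,S7,S8,S9} splits into {S0,S1,S4,S5,S8,S9} and {S2,S7}.
Split {S0,S1,S4,S5,S8,S9} by δ(·,1) → {S0,S1,S4,S5,S9} and {S8}.
Refine {S0,S1,S4,S5,S9} on symbol 0: members go to different blocks, giving {S0,S1,S4,S9} and {S5}.
Split {S0,S1,S4,S9} by δ(·,0) → {S1,S4,S9} and {S0}.
Refine {S1,S4,S9} on symbol 1: members go to different blocks, giving {S1,S4} and {S9}.
The partition is now stable with 7 blocks: {S6} | {S1,S4} | {S2,S7} | {S8} | {S5} | {S0} | {S9}.
The equivalence class containing S5 is {S5}, of size 1.

1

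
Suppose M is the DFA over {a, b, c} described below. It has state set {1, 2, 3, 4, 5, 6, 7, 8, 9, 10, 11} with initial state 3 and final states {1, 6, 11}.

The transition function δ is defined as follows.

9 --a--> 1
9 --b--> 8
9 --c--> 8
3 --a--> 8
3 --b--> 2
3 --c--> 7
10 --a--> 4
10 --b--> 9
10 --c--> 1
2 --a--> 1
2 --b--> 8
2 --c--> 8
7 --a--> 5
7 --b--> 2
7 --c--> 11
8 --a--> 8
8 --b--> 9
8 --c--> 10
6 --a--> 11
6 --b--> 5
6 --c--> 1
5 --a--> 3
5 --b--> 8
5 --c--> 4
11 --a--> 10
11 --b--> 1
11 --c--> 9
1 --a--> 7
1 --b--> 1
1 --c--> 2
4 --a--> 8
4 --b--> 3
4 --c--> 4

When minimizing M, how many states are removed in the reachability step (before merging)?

1

Starting at 3 and following transitions, the reachable set is {1, 2, 3, 4, 5, 7, 8, 9, 10, 11}. That leaves 6 unreachable — 1 in total.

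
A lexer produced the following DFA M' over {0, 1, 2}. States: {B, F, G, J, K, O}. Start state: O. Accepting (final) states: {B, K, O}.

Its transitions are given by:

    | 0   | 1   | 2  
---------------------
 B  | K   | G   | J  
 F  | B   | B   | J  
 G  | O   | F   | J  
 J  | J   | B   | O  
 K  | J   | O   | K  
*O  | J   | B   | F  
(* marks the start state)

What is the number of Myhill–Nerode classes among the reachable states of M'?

All states are reachable from the start state.
P0 = {B,K,O} | {F,G,J}.
Refine {B,K,O} on symbol 0: members go to different blocks, giving {K,O} and {B}.
Split {K,O} by δ(·,1) → {K} and {O}.
Refine {F,G,J} on symbol 0: members go to different blocks, giving {G} and {F} and {J}.
The partition is now stable with 6 blocks: {K} | {G} | {B} | {O} | {F} | {J}.

6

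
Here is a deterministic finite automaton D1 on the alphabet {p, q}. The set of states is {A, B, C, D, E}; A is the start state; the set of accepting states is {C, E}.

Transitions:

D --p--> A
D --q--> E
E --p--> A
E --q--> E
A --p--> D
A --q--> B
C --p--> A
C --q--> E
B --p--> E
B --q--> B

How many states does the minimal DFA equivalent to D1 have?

4

Reachable states from the start: {A,B,D,E}. Unreachable: {C} — drop them.
Start with accepting vs non-accepting: {E} | {A,B,D}.
Refine {A,B,D} on symbol p: members go to different blocks, giving {A,D} and {B}.
Split {A,D} by δ(·,q) → {A} and {D}.
No further refinement is possible. Final partition (4 blocks): {E} | {A} | {B} | {D}.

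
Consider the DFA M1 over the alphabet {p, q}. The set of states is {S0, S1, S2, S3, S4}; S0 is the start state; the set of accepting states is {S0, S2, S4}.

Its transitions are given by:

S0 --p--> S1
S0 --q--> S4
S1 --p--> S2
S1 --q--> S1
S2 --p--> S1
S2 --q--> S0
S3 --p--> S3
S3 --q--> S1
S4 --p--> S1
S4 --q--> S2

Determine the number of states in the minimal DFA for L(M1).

Reachable states from the start: {S0,S1,S2,S4}. Unreachable: {S3} — drop them.
P0 = {S0,S2,S4} | {S1}.
No further refinement is possible. Final partition (2 blocks): {S0,S2,S4} | {S1}.

2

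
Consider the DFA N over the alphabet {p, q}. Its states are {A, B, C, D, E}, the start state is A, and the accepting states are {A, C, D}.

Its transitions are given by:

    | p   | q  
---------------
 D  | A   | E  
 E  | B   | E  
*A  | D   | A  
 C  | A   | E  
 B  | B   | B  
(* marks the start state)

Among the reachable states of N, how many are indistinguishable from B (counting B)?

States {C} cannot be reached from the start state, so discard them.
Initial partition by acceptance: {A,D} | {B,E}.
Split {A,D} by δ(·,q) → {A} and {D}.
The partition is now stable with 3 blocks: {A} | {B,E} | {D}.
The equivalence class containing B is {B,E}, of size 2.

2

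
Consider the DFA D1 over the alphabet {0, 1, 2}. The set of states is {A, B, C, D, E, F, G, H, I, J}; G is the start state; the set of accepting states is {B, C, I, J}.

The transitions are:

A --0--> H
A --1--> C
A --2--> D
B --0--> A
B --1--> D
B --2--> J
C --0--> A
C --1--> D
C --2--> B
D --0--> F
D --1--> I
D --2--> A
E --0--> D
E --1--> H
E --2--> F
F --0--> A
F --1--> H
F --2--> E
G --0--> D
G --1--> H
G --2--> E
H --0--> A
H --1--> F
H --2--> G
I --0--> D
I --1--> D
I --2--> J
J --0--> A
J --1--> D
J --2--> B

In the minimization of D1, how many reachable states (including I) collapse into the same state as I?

Every state is reachable, so we keep all 10.
P0 = {B,C,I,J} | {A,D,E,F,G,H}.
Refine {A,D,E,F,G,H} on symbol 1: members go to different blocks, giving {E,F,G,H} and {A,D}.
No further refinement is possible. Final partition (3 blocks): {B,C,I,J} | {E,F,G,H} | {A,D}.
State I belongs to the block {B,C,I,J}, which has 4 states.

4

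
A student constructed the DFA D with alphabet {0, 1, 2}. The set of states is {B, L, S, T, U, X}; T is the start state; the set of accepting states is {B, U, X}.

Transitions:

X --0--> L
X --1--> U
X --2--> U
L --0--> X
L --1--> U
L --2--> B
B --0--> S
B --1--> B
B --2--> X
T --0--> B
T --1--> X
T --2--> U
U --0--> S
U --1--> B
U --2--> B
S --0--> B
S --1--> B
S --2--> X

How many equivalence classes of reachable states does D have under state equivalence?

P0 = {B,U,X} | {L,S,T}.
The partition is now stable with 2 blocks: {B,U,X} | {L,S,T}.

2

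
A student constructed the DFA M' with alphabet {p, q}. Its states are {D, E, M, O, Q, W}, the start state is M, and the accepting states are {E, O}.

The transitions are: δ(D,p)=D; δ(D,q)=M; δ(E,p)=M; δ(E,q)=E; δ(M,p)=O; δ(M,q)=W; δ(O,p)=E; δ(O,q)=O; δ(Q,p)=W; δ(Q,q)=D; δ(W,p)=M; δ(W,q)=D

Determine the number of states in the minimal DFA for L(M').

5

First remove the unreachable states {Q}; 5 states remain.
Initial partition by acceptance: {E,O} | {D,M,W}.
On input p, block {E,O} splits into {E} and {O}.
Split {D,M,W} by δ(·,p) → {D,W} and {M}.
Split {D,W} by δ(·,p) → {D} and {W}.
Stable partition: {E} | {D} | {O} | {M} | {W} — 5 equivalence classes.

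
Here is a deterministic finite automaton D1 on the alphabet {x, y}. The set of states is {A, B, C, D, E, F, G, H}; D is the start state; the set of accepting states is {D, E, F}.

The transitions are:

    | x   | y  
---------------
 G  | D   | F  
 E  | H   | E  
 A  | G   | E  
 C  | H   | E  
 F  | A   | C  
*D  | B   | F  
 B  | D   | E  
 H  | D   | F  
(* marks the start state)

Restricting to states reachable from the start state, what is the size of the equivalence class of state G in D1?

2

Every state is reachable, so we keep all 8.
Initial partition by acceptance: {D,E,F} | {A,B,C,G,H}.
Split {D,E,F} by δ(·,y) → {D,E} and {F}.
On input y, block {D,E} splits into {D} and {E}.
On input x, block {A,B,C,G,H} splits into {B,G,H} and {A,C}.
Split {B,G,H} by δ(·,y) → {G,H} and {B}.
No further refinement is possible. Final partition (6 blocks): {D} | {G,H} | {F} | {E} | {A,C} | {B}.
The equivalence class containing G is {G,H}, of size 2.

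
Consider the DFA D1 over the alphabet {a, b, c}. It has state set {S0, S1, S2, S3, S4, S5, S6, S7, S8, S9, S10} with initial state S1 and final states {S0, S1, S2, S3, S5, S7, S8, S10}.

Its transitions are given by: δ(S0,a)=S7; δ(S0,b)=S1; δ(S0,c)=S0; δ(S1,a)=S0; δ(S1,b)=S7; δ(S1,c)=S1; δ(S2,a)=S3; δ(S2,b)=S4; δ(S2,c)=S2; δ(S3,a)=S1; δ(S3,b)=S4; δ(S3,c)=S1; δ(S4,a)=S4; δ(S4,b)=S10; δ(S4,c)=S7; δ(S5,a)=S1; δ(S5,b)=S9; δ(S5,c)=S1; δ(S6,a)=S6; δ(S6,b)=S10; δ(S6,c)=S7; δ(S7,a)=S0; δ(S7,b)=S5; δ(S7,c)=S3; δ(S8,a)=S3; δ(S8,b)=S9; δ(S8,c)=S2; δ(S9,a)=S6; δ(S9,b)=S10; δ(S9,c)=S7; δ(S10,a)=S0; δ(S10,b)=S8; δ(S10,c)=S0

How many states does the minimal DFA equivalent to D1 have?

7

All states are reachable from the start state.
P0 = {S0,S1,S2,S3,S5,S7,S8,S10} | {S4,S6,S9}.
Refine {S0,S1,S2,S3,S5,S7,S8,S10} on symbol b: members go to different blocks, giving {S0,S1,S7,S10} and {S2,S3,S5,S8}.
On input b, block {S0,S1,S7,S10} splits into {S0,S1} and {S7,S10}.
Split {S0,S1} by δ(·,a) → {S0} and {S1}.
Split {S2,S3,S5,S8} by δ(·,a) → {S2,S8} and {S3,S5}.
On input b, block {S7,S10} splits into {S7} and {S10}.
Stable partition: {S0} | {S4,S6,S9} | {S2,S8} | {S7} | {S1} | {S3,S5} | {S10} — 7 equivalence classes.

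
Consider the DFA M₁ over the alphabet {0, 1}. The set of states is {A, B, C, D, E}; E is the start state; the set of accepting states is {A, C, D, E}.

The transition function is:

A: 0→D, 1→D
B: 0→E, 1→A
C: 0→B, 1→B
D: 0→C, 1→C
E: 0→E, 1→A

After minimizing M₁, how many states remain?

Every state is reachable, so we keep all 5.
P0 = {A,C,D,E} | {B}.
On input 0, block {A,C,D,E} splits into {A,D,E} and {C}.
On input 0, block {A,D,E} splits into {A,E} and {D}.
On input 0, block {A,E} splits into {A} and {E}.
Stable partition: {A} | {B} | {C} | {D} | {E} — 5 equivalence classes.

5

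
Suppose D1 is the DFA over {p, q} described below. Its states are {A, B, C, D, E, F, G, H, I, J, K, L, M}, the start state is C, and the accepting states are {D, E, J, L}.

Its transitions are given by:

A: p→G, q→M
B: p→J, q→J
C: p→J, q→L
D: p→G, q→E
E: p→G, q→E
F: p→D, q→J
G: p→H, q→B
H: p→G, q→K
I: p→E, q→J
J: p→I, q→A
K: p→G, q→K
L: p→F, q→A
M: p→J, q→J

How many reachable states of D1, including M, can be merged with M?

All states are reachable from the start state.
Initial partition by acceptance: {D,E,J,L} | {A,B,C,F,G,H,I,K,M}.
Split {D,E,J,L} by δ(·,q) → {D,E} and {J,L}.
Refine {A,B,C,F,G,H,I,K,M} on symbol p: members go to different blocks, giving {A,G,H,K} and {B,C,M} and {F,I}.
Refine {A,G,H,K} on symbol q: members go to different blocks, giving {A,G} and {H,K}.
Split {A,G} by δ(·,p) → {A} and {G}.
No further refinement is possible. Final partition (7 blocks): {D,E} | {A} | {J,L} | {B,C,M} | {F,I} | {H,K} | {G}.
State M belongs to the block {B,C,M}, which has 3 states.

3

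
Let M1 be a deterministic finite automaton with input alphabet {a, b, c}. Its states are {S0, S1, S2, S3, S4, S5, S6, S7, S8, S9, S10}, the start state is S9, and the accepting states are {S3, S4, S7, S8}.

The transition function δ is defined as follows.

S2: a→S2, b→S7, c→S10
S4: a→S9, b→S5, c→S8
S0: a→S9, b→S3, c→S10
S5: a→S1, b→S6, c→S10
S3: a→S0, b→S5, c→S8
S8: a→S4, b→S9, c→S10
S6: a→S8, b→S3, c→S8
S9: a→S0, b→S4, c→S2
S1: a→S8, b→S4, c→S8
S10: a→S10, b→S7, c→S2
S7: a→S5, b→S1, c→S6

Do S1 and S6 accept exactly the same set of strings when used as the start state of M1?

Every state is reachable, so we keep all 11.
P0 = {S3,S4,S7,S8} | {S0,S1,S2,S5,S6,S9,S10}.
Split {S3,S4,S7,S8} by δ(·,a) → {S3,S4,S7} and {S8}.
Split {S3,S4,S7} by δ(·,c) → {S3,S4} and {S7}.
Refine {S0,S1,S2,S5,S6,S9,S10} on symbol a: members go to different blocks, giving {S0,S2,S5,S9,S10} and {S1,S6}.
On input a, block {S0,S2,S5,S9,S10} splits into {S0,S2,S9,S10} and {S5}.
On input b, block {S0,S2,S9,S10} splits into {S0,S9} and {S2,S10}.
Stable partition: {S3,S4} | {S0,S9} | {S8} | {S7} | {S1,S6} | {S5} | {S2,S10} — 7 equivalence classes.
S1 and S6 lie in the same block of the stable partition, so they are equivalent — no string distinguishes them.

Yes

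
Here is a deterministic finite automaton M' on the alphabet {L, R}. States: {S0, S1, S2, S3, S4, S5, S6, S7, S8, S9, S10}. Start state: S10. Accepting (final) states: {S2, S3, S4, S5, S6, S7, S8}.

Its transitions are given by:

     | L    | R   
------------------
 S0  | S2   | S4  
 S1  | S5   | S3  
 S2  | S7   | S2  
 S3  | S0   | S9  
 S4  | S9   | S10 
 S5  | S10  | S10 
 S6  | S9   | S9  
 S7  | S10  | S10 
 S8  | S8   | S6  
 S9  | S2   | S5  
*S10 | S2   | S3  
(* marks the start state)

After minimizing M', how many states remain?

States {S1,S6,S8} cannot be reached from the start state, so discard them.
Start with accepting vs non-accepting: {S2,S3,S4,S5,S7} | {S0,S9,S10}.
On input L, block {S2,S3,S4,S5,S7} splits into {S3,S4,S5,S7} and {S2}.
The partition is now stable with 3 blocks: {S3,S4,S5,S7} | {S0,S9,S10} | {S2}.

3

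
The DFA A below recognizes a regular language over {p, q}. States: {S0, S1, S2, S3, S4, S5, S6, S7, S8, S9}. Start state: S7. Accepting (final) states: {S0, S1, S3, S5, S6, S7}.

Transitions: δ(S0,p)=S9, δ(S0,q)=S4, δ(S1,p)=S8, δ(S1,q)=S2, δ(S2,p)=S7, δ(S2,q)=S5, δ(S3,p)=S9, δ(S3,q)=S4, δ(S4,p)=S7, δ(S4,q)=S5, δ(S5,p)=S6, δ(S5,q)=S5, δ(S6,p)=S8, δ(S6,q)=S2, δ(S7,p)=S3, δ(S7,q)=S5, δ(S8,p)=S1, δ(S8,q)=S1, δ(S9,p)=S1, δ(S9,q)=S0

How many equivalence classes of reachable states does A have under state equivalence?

4

Initial partition by acceptance: {S0,S1,S3,S5,S6,S7} | {S2,S4,S8,S9}.
Split {S0,S1,S3,S5,S6,S7} by δ(·,p) → {S0,S1,S3,S6} and {S5,S7}.
Split {S2,S4,S8,S9} by δ(·,p) → {S2,S4} and {S8,S9}.
No further refinement is possible. Final partition (4 blocks): {S0,S1,S3,S6} | {S2,S4} | {S5,S7} | {S8,S9}.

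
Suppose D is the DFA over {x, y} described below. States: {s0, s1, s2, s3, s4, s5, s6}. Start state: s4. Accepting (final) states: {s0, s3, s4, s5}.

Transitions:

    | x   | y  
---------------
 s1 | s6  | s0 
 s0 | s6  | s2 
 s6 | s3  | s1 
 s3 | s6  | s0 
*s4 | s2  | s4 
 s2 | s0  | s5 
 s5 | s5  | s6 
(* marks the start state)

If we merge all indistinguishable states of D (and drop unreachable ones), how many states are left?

Every state is reachable, so we keep all 7.
Start with accepting vs non-accepting: {s0,s3,s4,s5} | {s1,s2,s6}.
On input x, block {s0,s3,s4,s5} splits into {s0,s3,s4} and {s5}.
On input y, block {s0,s3,s4} splits into {s3,s4} and {s0}.
Refine {s3,s4} on symbol y: members go to different blocks, giving {s3} and {s4}.
Refine {s1,s2,s6} on symbol x: members go to different blocks, giving {s1} and {s2} and {s6}.
Stable partition: {s3} | {s1} | {s5} | {s0} | {s4} | {s2} | {s6} — 7 equivalence classes.

7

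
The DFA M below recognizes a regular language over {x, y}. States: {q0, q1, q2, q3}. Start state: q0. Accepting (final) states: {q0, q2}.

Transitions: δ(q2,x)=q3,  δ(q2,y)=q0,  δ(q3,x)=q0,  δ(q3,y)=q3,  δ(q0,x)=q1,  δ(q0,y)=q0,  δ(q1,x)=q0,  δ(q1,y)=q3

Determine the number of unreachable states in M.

1

BFS from q0 reaches {q0, q1, q3}; the 1 state(s) q2 are never visited.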